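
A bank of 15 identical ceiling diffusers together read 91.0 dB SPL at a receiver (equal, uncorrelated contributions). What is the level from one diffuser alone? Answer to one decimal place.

79.2 dB SPL

15 equal incoherent sources add 10·log₁₀(15) = 11.76 dB over one source.
L_one = 91.0 − 11.76 = 79.2 dB SPL.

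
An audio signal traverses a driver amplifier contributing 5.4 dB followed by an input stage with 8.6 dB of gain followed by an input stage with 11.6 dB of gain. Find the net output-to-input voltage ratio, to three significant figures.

Net gain = 5.4 + 8.6 + 11.6 = 25.6 dB.
Voltage ratio = 10^(25.6/20) = 19.1.

19.1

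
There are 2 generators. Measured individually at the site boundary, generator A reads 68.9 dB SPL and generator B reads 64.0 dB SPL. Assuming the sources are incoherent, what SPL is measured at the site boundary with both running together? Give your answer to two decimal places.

Uncorrelated sources add in intensity (power), not in dB.
L_total = 10·log₁₀(10^(68.9/10) + 10^(64.0/10)) = 10·log₁₀(10270000) = 70.12 dB SPL.

70.12 dB SPL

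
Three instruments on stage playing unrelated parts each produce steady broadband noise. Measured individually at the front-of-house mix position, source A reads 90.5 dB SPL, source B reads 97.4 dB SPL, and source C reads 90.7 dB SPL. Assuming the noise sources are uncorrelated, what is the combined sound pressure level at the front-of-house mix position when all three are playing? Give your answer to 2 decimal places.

98.92 dB SPL

Incoherent sources sum as intensities:
L_total = 10·log₁₀(10^(90.5/10) + 10^(97.4/10) + 10^(90.7/10)) = 10·log₁₀(7792000000) = 98.92 dB SPL.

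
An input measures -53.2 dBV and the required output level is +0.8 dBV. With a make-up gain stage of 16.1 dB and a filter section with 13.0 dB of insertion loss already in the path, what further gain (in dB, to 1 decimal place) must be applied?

The required make-up gain is the shortfall in the dB sum.
G = +0.8 − (-53.2) − 16.1 + 13.0 = 50.9 dB.

50.9 dB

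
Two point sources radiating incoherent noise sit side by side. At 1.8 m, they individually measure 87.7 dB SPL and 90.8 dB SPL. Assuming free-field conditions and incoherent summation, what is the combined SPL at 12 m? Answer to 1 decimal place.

76.1 dB SPL

Combined at 1.8 m: 10·log₁₀(10^(87.7/10)+10^(90.8/10)) = 92.53 dB SPL.
Then apply −20·log₁₀(12/1.8) = -16.48 dB → 76.1 dB SPL.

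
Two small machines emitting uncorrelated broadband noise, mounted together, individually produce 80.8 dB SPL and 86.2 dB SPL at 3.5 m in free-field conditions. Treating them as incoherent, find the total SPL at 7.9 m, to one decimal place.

80.2 dB SPL

Combined at 3.5 m: 10·log₁₀(10^(80.8/10)+10^(86.2/10)) = 87.30 dB SPL.
Then apply −20·log₁₀(7.9/3.5) = -7.07 dB → 80.2 dB SPL.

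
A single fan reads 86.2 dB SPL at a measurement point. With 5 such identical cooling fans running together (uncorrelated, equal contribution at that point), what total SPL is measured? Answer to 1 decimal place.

5 equal incoherent sources raise the level by 10·log₁₀(5) = 6.99 dB.
L_total = 86.2 + 6.99 = 93.2 dB SPL.

93.2 dB SPL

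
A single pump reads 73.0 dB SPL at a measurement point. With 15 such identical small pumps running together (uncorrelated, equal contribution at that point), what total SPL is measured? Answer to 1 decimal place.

15 equal incoherent sources raise the level by 10·log₁₀(15) = 11.76 dB.
L_total = 73.0 + 11.76 = 84.8 dB SPL.

84.8 dB SPL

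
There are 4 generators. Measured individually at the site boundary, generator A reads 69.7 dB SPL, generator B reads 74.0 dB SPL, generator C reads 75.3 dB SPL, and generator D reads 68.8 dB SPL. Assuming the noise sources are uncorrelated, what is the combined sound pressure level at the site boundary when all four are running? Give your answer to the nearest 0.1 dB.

Add the sources as powers (linear), then convert back to dB:
L_total = 10·log₁₀(10^(69.7/10) + 10^(74.0/10) + 10^(75.3/10) + 10^(68.8/10)) = 10·log₁₀(75920000) = 78.8 dB SPL.

78.8 dB SPL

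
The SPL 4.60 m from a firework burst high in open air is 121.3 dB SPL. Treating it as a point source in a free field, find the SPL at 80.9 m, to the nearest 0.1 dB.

96.4 dB SPL

Free-field point source: level drops by 20·log₁₀ of the distance ratio.
ΔL = −20·log₁₀(80.9/4.60) = -24.90 dB, so L₂ = 121.3 + (-24.90) = 96.4 dB SPL.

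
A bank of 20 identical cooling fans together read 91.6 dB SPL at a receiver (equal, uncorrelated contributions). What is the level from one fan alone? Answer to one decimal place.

20 equal incoherent sources add 10·log₁₀(20) = 13.01 dB over one source.
L_one = 91.6 − 13.01 = 78.6 dB SPL.

78.6 dB SPL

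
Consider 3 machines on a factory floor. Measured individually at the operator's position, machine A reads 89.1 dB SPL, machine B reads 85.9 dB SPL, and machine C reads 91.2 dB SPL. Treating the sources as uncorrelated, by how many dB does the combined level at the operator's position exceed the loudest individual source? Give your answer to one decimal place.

2.8 dB

Add the sources as powers (linear), then convert back to dB:
L_total = 10·log₁₀(10^(89.1/10) + 10^(85.9/10) + 10^(91.2/10)) = 94.01 dB SPL.
Excess over the loudest (91.2 dB): 94.01 − 91.2 = 2.8 dB.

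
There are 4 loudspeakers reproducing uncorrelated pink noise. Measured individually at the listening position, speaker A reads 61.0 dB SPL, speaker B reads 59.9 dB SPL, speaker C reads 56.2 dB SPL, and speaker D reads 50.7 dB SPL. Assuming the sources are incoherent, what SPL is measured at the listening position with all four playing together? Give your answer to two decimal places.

Add the sources as powers (linear), then convert back to dB:
L_total = 10·log₁₀(10^(61.0/10) + 10^(59.9/10) + 10^(56.2/10) + 10^(50.7/10)) = 10·log₁₀(2771000) = 64.43 dB SPL.

64.43 dB SPL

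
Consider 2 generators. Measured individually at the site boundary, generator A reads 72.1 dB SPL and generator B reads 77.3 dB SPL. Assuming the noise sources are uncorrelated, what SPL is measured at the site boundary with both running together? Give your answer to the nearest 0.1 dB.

Uncorrelated sources add in intensity (power), not in dB.
L_total = 10·log₁₀(10^(72.1/10) + 10^(77.3/10)) = 10·log₁₀(69920000) = 78.4 dB SPL.

78.4 dB SPL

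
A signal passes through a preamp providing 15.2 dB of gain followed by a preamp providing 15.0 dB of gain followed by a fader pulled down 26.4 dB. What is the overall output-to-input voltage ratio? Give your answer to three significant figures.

1.55

Net gain = 15.2 + 15.0 + (−26.4) = 3.8 dB.
Voltage ratio = 10^(3.8/20) = 1.55.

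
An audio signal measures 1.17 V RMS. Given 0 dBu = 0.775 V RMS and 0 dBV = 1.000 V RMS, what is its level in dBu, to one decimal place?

+3.6 dBu

dBu = 20·log₁₀(V / 0.775 V).
20·log₁₀(1.17/0.775) = +3.6 dBu.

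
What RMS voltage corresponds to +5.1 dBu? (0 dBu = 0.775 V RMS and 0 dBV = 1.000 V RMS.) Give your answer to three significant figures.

V = 0.775 V × 10^(+5.1/20).
= 0.775 × 1.799 = 1.39 V.

1.39 V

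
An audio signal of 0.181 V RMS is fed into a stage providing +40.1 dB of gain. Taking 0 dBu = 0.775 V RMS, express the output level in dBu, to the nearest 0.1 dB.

+27.5 dBu

Input level: 20·log₁₀(0.181/0.775) = -12.63 dBu.
Output: -12.63 + 40.1 = +27.5 dBu.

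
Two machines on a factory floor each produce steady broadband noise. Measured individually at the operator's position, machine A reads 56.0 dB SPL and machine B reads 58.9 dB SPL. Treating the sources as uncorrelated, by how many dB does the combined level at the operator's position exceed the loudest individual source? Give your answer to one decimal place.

1.8 dB

Add the sources as powers (linear), then convert back to dB:
L_total = 10·log₁₀(10^(56.0/10) + 10^(58.9/10)) = 60.70 dB SPL.
Excess over the loudest (58.9 dB): 60.70 − 58.9 = 1.8 dB.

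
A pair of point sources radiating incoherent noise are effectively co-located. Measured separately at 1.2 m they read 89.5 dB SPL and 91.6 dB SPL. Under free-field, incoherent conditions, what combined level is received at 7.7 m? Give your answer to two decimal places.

77.54 dB SPL

Combined at 1.2 m: 10·log₁₀(10^(89.5/10)+10^(91.6/10)) = 93.686 dB SPL.
Then apply −20·log₁₀(7.7/1.2) = -16.146 dB → 77.54 dB SPL.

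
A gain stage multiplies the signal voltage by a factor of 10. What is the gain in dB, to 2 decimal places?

Voltage ratio → dB uses the 20·log₁₀ form:
20·log₁₀(10) = 20.00 dB.

20.00 dB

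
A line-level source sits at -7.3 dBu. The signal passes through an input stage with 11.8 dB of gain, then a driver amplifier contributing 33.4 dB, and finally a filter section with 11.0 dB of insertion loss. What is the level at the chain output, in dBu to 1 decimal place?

+26.9 dBu

Cascaded gains and losses add directly in dB.
-7.3 + 11.8 + 33.4 − 11.0 = +26.9 dBu.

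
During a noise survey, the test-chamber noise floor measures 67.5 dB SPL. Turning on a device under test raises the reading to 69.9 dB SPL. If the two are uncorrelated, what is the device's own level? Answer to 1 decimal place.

Remove the background by subtracting linear intensities:
L_src = 10·log₁₀(10^(69.9/10) − 10^(67.5/10)) = 10·log₁₀(4149000) = 66.2 dB SPL.

66.2 dB SPL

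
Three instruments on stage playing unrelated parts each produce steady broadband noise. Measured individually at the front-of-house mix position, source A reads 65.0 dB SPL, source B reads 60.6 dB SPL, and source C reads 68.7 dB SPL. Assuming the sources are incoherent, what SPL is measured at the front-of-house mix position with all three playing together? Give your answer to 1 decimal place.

Add the sources as powers (linear), then convert back to dB:
L_total = 10·log₁₀(10^(65.0/10) + 10^(60.6/10) + 10^(68.7/10)) = 10·log₁₀(11720000) = 70.7 dB SPL.

70.7 dB SPL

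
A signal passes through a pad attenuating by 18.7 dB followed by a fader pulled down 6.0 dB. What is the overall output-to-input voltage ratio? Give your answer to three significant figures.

0.0582

Net gain = (−18.7) + (−6.0) = -24.7 dB.
Voltage ratio = 10^(-24.7/20) = 0.0582.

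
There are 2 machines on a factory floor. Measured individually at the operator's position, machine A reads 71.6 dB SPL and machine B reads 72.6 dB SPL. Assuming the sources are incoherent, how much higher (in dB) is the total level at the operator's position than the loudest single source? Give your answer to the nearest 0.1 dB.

2.5 dB

Add the sources as powers (linear), then convert back to dB:
L_total = 10·log₁₀(10^(71.6/10) + 10^(72.6/10)) = 75.14 dB SPL.
Excess over the loudest (72.6 dB): 75.14 − 72.6 = 2.5 dB.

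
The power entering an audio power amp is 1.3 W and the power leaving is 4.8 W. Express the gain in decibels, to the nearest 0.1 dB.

Power is a power quantity, so gain = 10·log₁₀(P_out/P_in).
10·log₁₀(4.8/1.3) = 10·log₁₀(3.692) = 5.7 dB.

5.7 dB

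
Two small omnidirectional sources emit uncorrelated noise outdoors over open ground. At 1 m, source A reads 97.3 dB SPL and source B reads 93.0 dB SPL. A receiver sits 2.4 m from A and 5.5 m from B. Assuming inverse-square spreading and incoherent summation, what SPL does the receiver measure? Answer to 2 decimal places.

At the listener: L_A = 97.3 − 20·log₁₀(2.4) = 89.696 dB; L_B = 93.0 − 20·log₁₀(5.5) = 78.193 dB.
Combined: 10·log₁₀(10^(89.696/10)+10^(78.193/10)) = 89.99 dB SPL.

89.99 dB SPL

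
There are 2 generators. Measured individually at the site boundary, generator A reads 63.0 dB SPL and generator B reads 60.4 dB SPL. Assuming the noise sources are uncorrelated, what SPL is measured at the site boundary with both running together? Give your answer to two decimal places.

Add the sources as powers (linear), then convert back to dB:
L_total = 10·log₁₀(10^(63.0/10) + 10^(60.4/10)) = 10·log₁₀(3092000) = 64.90 dB SPL.

64.90 dB SPL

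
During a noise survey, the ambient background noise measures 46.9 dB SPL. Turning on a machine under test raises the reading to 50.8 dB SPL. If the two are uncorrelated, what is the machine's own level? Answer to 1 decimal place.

48.5 dB SPL

Background correction is a power subtraction:
L_src = 10·log₁₀(10^(50.8/10) − 10^(46.9/10)) = 10·log₁₀(71250) = 48.5 dB SPL.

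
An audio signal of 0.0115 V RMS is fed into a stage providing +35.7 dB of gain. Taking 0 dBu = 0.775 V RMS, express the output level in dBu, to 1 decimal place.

-0.9 dBu

Input level: 20·log₁₀(0.0115/0.775) = -36.57 dBu.
Output: -36.57 + 35.7 = -0.9 dBu.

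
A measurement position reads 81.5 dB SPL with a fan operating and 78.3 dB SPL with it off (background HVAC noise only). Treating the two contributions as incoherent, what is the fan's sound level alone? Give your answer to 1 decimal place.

78.7 dB SPL

Remove the background by subtracting linear intensities:
L_src = 10·log₁₀(10^(81.5/10) − 10^(78.3/10)) = 10·log₁₀(73650000) = 78.7 dB SPL.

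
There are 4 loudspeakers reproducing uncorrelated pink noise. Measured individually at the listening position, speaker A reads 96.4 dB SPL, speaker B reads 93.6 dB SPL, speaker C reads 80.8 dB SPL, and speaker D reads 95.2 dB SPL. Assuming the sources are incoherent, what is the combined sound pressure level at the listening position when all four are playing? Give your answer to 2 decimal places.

100.04 dB SPL

Incoherent sources sum as intensities:
L_total = 10·log₁₀(10^(96.4/10) + 10^(93.6/10) + 10^(80.8/10) + 10^(95.2/10)) = 10·log₁₀(10088000000) = 100.04 dB SPL.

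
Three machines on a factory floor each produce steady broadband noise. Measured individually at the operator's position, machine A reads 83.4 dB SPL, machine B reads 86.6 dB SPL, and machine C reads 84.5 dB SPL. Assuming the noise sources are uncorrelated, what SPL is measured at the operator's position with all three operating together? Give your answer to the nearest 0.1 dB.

89.8 dB SPL

Incoherent sources sum as intensities:
L_total = 10·log₁₀(10^(83.4/10) + 10^(86.6/10) + 10^(84.5/10)) = 10·log₁₀(957700000) = 89.8 dB SPL.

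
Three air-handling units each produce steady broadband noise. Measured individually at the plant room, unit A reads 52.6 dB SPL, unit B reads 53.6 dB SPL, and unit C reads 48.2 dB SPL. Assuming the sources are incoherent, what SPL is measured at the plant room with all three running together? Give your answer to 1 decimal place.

56.8 dB SPL

Uncorrelated sources add in intensity (power), not in dB.
L_total = 10·log₁₀(10^(52.6/10) + 10^(53.6/10) + 10^(48.2/10)) = 10·log₁₀(477100) = 56.8 dB SPL.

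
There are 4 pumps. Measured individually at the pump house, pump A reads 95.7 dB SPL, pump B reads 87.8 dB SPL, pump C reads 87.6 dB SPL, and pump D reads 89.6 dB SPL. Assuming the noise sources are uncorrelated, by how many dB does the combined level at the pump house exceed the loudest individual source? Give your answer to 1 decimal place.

1.9 dB

Uncorrelated sources add in intensity (power), not in dB.
L_total = 10·log₁₀(10^(95.7/10) + 10^(87.8/10) + 10^(87.6/10) + 10^(89.6/10)) = 97.64 dB SPL.
Excess over the loudest (95.7 dB): 97.64 − 95.7 = 1.9 dB.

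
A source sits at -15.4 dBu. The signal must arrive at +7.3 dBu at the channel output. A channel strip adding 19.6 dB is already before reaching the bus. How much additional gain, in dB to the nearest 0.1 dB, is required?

The required make-up gain is the shortfall in the dB sum.
G = +7.3 − (-15.4) − 19.6 = 3.1 dB.

3.1 dB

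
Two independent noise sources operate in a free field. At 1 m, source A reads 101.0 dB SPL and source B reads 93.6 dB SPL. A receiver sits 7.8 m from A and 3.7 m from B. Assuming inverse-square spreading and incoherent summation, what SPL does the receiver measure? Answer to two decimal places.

At the listener: L_A = 101.0 − 20·log₁₀(7.8) = 83.158 dB; L_B = 93.6 − 20·log₁₀(3.7) = 82.236 dB.
Combined: 10·log₁₀(10^(83.158/10)+10^(82.236/10)) = 85.73 dB SPL.

85.73 dB SPL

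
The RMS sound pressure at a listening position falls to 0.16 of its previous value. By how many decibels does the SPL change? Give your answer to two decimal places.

Sound pressure is an amplitude quantity: ΔL = 20·log₁₀(p₂/p₁).
20·log₁₀(0.16) = -15.92 dB.

-15.92 dB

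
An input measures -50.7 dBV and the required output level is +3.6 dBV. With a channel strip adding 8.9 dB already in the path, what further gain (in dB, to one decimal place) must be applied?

The required make-up gain is the shortfall in the dB sum.
G = +3.6 − (-50.7) − 8.9 = 45.4 dB.

45.4 dB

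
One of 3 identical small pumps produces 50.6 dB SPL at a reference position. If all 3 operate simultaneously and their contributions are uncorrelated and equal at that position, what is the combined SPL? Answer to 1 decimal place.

3 equal incoherent sources raise the level by 10·log₁₀(3) = 4.77 dB.
L_total = 50.6 + 4.77 = 55.4 dB SPL.

55.4 dB SPL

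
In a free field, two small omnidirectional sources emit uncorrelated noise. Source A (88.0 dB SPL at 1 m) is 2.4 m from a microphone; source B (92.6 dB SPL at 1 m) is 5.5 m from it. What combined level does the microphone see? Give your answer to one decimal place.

At the listener: L_A = 88.0 − 20·log₁₀(2.4) = 80.40 dB; L_B = 92.6 − 20·log₁₀(5.5) = 77.79 dB.
Combined: 10·log₁₀(10^(80.40/10)+10^(77.79/10)) = 82.3 dB SPL.

82.3 dB SPL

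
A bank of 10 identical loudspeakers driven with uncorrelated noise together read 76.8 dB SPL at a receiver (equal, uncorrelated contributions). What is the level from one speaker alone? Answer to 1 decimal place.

10 equal incoherent sources add 10·log₁₀(10) = 10.00 dB over one source.
L_one = 76.8 − 10.00 = 66.8 dB SPL.

66.8 dB SPL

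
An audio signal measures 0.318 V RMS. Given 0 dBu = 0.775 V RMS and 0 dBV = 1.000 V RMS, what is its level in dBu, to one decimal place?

dBu = 20·log₁₀(V / 0.775 V).
20·log₁₀(0.318/0.775) = -7.7 dBu.

-7.7 dBu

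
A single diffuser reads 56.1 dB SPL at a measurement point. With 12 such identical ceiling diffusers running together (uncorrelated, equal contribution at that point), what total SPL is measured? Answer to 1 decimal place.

12 equal incoherent sources raise the level by 10·log₁₀(12) = 10.79 dB.
L_total = 56.1 + 10.79 = 66.9 dB SPL.

66.9 dB SPL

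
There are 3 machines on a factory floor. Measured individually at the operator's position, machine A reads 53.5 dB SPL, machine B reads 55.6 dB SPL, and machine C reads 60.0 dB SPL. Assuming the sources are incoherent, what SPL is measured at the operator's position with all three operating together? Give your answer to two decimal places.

Uncorrelated sources add in intensity (power), not in dB.
L_total = 10·log₁₀(10^(53.5/10) + 10^(55.6/10) + 10^(60.0/10)) = 10·log₁₀(1587000) = 62.01 dB SPL.

62.01 dB SPL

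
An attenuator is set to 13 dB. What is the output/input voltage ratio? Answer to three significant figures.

Voltage ratio = 10^(dB/20).
10^(-13/20) = 10^(-0.6500) = 0.224.

0.224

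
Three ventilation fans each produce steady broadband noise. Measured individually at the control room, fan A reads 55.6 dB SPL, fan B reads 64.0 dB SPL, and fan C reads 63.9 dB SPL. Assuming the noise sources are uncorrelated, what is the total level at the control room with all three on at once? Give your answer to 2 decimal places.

67.27 dB SPL

Incoherent sources sum as intensities:
L_total = 10·log₁₀(10^(55.6/10) + 10^(64.0/10) + 10^(63.9/10)) = 10·log₁₀(5330000) = 67.27 dB SPL.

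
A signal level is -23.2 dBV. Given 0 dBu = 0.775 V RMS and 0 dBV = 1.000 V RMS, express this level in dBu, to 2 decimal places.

-20.99 dBu

The offset between the scales is 20·log₁₀(0.775/1.000) = −2.214 dB.
So dBu = -23.2 + 2.214 = -20.99 dBu.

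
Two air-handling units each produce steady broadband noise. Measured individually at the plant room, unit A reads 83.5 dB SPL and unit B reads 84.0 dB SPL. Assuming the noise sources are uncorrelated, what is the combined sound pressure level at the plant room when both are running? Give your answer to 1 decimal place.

86.8 dB SPL

Uncorrelated sources add in intensity (power), not in dB.
L_total = 10·log₁₀(10^(83.5/10) + 10^(84.0/10)) = 10·log₁₀(475100000) = 86.8 dB SPL.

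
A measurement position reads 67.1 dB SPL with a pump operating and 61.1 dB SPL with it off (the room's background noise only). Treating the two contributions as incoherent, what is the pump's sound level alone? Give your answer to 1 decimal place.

65.8 dB SPL

Background correction is a power subtraction:
L_src = 10·log₁₀(10^(67.1/10) − 10^(61.1/10)) = 10·log₁₀(3840000) = 65.8 dB SPL.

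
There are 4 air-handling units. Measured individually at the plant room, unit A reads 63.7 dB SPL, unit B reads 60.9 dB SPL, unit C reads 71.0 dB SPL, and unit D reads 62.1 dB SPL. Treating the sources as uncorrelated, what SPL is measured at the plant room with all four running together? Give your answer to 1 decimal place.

72.5 dB SPL

Incoherent sources sum as intensities:
L_total = 10·log₁₀(10^(63.7/10) + 10^(60.9/10) + 10^(71.0/10) + 10^(62.1/10)) = 10·log₁₀(17790000) = 72.5 dB SPL.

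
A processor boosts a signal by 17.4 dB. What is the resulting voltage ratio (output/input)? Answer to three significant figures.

7.41

Voltage ratio = 10^(dB/20).
10^(17.4/20) = 10^(0.8700) = 7.41.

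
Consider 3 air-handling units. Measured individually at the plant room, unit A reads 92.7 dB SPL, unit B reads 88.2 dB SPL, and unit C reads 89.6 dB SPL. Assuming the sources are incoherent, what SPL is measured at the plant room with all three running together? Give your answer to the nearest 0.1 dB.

Uncorrelated sources add in intensity (power), not in dB.
L_total = 10·log₁₀(10^(92.7/10) + 10^(88.2/10) + 10^(89.6/10)) = 10·log₁₀(3435000000) = 95.4 dB SPL.

95.4 dB SPL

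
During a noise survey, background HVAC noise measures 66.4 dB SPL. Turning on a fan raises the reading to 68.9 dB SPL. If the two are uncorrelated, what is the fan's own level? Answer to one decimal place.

Subtract intensities: L_src = 10·log₁₀(10^(L_total/10) − 10^(L_bg/10)).
L_src = 10·log₁₀(10^(68.9/10) − 10^(66.4/10)) = 10·log₁₀(3397000) = 65.3 dB SPL.

65.3 dB SPL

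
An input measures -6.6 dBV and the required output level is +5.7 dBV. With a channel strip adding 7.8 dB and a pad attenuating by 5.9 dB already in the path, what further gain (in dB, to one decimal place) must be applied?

The required make-up gain is the shortfall in the dB sum.
G = +5.7 − (-6.6) − 7.8 + 5.9 = 10.4 dB.

10.4 dB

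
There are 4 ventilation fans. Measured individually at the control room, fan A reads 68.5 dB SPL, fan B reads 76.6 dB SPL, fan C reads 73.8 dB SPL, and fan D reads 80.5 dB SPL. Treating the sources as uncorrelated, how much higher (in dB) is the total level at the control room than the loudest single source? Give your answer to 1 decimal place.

Uncorrelated sources add in intensity (power), not in dB.
L_total = 10·log₁₀(10^(68.5/10) + 10^(76.6/10) + 10^(73.8/10) + 10^(80.5/10)) = 82.76 dB SPL.
Excess over the loudest (80.5 dB): 82.76 − 80.5 = 2.3 dB.

2.3 dB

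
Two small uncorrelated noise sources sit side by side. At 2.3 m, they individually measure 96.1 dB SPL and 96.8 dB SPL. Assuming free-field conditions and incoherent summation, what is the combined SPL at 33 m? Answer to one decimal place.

76.3 dB SPL

Combined at 2.3 m: 10·log₁₀(10^(96.1/10)+10^(96.8/10)) = 99.47 dB SPL.
Then apply −20·log₁₀(33/2.3) = -23.14 dB → 76.3 dB SPL.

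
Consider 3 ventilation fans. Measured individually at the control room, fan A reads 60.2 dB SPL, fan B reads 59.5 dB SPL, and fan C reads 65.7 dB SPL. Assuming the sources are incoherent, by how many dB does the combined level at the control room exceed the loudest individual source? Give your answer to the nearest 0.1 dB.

1.8 dB

Add the sources as powers (linear), then convert back to dB:
L_total = 10·log₁₀(10^(60.2/10) + 10^(59.5/10) + 10^(65.7/10)) = 67.52 dB SPL.
Excess over the loudest (65.7 dB): 67.52 − 65.7 = 1.8 dB.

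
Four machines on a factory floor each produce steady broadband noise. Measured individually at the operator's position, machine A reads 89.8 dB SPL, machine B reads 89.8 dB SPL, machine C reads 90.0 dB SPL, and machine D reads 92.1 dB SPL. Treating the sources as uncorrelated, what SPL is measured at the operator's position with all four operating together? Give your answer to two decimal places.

Uncorrelated sources add in intensity (power), not in dB.
L_total = 10·log₁₀(10^(89.8/10) + 10^(89.8/10) + 10^(90.0/10) + 10^(92.1/10)) = 10·log₁₀(4532000000) = 96.56 dB SPL.

96.56 dB SPL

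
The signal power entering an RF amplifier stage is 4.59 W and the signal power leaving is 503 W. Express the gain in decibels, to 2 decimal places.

For a power ratio, dB = 10·log₁₀(P₂/P₁).
10·log₁₀(503/4.59) = 10·log₁₀(109.6) = 20.40 dB.

20.40 dB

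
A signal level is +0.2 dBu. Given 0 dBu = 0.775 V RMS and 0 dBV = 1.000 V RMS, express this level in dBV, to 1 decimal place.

-2.0 dBV

The offset between the scales is 20·log₁₀(0.775/1.000) = −2.214 dB.
So dBV = +0.2 − 2.214 = -2.0 dBV.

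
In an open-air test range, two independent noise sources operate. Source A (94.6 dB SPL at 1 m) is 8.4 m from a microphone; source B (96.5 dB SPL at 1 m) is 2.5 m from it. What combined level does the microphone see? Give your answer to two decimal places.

88.78 dB SPL

At the listener: L_A = 94.6 − 20·log₁₀(8.4) = 76.114 dB; L_B = 96.5 − 20·log₁₀(2.5) = 88.541 dB.
Combined: 10·log₁₀(10^(76.114/10)+10^(88.541/10)) = 88.78 dB SPL.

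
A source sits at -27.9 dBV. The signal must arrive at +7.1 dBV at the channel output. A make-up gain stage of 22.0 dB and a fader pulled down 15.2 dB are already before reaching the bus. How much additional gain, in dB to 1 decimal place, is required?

The required make-up gain is the shortfall in the dB sum.
G = +7.1 − (-27.9) − 22.0 + 15.2 = 28.2 dB.

28.2 dB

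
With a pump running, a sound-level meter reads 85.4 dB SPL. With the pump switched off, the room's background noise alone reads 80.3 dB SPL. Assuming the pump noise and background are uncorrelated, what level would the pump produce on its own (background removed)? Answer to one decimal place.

83.8 dB SPL

Background correction is a power subtraction:
L_src = 10·log₁₀(10^(85.4/10) − 10^(80.3/10)) = 10·log₁₀(239600000) = 83.8 dB SPL.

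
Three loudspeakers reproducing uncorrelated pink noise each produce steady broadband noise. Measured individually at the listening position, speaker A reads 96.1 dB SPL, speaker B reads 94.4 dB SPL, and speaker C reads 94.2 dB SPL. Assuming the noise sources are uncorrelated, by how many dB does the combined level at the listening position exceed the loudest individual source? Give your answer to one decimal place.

3.7 dB

Add the sources as powers (linear), then convert back to dB:
L_total = 10·log₁₀(10^(96.1/10) + 10^(94.4/10) + 10^(94.2/10)) = 99.76 dB SPL.
Excess over the loudest (96.1 dB): 99.76 − 96.1 = 3.7 dB.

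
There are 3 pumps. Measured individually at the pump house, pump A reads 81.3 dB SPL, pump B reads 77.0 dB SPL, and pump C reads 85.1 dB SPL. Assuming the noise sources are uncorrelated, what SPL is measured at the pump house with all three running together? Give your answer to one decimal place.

87.1 dB SPL

Add the sources as powers (linear), then convert back to dB:
L_total = 10·log₁₀(10^(81.3/10) + 10^(77.0/10) + 10^(85.1/10)) = 10·log₁₀(508600000) = 87.1 dB SPL.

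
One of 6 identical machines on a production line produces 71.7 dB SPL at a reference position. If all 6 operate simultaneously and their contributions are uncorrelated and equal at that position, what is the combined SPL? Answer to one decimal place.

79.5 dB SPL

6 equal incoherent sources raise the level by 10·log₁₀(6) = 7.78 dB.
L_total = 71.7 + 7.78 = 79.5 dB SPL.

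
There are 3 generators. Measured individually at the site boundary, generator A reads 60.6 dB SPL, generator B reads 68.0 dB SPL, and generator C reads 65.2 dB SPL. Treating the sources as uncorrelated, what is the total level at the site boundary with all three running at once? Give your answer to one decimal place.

70.3 dB SPL

Add the sources as powers (linear), then convert back to dB:
L_total = 10·log₁₀(10^(60.6/10) + 10^(68.0/10) + 10^(65.2/10)) = 10·log₁₀(10770000) = 70.3 dB SPL.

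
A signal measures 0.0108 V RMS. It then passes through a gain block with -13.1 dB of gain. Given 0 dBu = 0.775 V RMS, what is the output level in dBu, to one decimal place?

Input level: 20·log₁₀(0.0108/0.775) = -37.12 dBu.
Output: -37.12 − 13.1 = -50.2 dBu.

-50.2 dBu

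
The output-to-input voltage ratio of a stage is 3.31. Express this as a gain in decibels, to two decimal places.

Voltage is an amplitude quantity, so gain = 20·log₁₀(V_out/V_in).
20·log₁₀(3.31) = 10.40 dB.

10.40 dB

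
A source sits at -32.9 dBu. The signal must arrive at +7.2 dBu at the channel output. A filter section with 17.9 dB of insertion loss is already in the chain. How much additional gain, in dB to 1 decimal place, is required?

The required make-up gain is the shortfall in the dB sum.
G = +7.2 − (-32.9) + 17.9 = 58.0 dB.

58.0 dB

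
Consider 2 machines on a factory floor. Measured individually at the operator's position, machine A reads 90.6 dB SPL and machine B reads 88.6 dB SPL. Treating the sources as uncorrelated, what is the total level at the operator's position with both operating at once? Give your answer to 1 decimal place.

92.7 dB SPL

Add the sources as powers (linear), then convert back to dB:
L_total = 10·log₁₀(10^(90.6/10) + 10^(88.6/10)) = 10·log₁₀(1873000000) = 92.7 dB SPL.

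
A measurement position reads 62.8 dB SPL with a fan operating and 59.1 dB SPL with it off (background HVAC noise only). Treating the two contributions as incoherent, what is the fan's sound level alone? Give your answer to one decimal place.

Subtract intensities: L_src = 10·log₁₀(10^(L_total/10) − 10^(L_bg/10)).
L_src = 10·log₁₀(10^(62.8/10) − 10^(59.1/10)) = 10·log₁₀(1093000) = 60.4 dB SPL.

60.4 dB SPL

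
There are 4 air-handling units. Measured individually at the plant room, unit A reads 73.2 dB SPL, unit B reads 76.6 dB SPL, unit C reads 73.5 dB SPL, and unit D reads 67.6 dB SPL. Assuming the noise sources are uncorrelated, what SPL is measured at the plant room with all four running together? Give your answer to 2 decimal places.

Uncorrelated sources add in intensity (power), not in dB.
L_total = 10·log₁₀(10^(73.2/10) + 10^(76.6/10) + 10^(73.5/10) + 10^(67.6/10)) = 10·log₁₀(94740000) = 79.77 dB SPL.

79.77 dB SPL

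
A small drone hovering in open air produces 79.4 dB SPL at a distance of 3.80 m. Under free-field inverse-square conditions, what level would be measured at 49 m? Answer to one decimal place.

57.2 dB SPL

For a point source in a free field, ΔL = −20·log₁₀(d₂/d₁).
ΔL = −20·log₁₀(49/3.80) = -22.21 dB, so L₂ = 79.4 + (-22.21) = 57.2 dB SPL.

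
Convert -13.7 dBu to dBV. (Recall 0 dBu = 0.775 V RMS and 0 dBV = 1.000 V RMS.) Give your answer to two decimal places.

-15.91 dBV

The offset between the scales is 20·log₁₀(0.775/1.000) = −2.214 dB.
So dBV = -13.7 − 2.214 = -15.91 dBV.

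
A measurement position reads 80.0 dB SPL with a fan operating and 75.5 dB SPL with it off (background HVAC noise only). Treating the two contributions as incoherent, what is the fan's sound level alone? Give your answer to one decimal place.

78.1 dB SPL

Subtract intensities: L_src = 10·log₁₀(10^(L_total/10) − 10^(L_bg/10)).
L_src = 10·log₁₀(10^(80.0/10) − 10^(75.5/10)) = 10·log₁₀(64520000) = 78.1 dB SPL.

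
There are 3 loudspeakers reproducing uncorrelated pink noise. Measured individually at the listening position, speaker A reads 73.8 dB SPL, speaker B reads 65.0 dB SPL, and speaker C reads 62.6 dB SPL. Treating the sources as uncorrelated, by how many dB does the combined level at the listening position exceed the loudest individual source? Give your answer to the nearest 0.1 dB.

Add the sources as powers (linear), then convert back to dB:
L_total = 10·log₁₀(10^(73.8/10) + 10^(65.0/10) + 10^(62.6/10)) = 74.62 dB SPL.
Excess over the loudest (73.8 dB): 74.62 − 73.8 = 0.8 dB.

0.8 dB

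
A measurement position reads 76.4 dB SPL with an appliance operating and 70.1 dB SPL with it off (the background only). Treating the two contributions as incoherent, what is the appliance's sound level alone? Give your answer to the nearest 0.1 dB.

Remove the background by subtracting linear intensities:
L_src = 10·log₁₀(10^(76.4/10) − 10^(70.1/10)) = 10·log₁₀(33420000) = 75.2 dB SPL.

75.2 dB SPL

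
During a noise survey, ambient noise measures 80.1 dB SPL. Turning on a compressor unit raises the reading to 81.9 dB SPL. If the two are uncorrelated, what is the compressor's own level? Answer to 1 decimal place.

77.2 dB SPL

Remove the background by subtracting linear intensities:
L_src = 10·log₁₀(10^(81.9/10) − 10^(80.1/10)) = 10·log₁₀(52550000) = 77.2 dB SPL.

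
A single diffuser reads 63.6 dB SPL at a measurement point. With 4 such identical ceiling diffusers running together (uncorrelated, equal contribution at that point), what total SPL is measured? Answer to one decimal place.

69.6 dB SPL

4 equal incoherent sources raise the level by 10·log₁₀(4) = 6.02 dB.
L_total = 63.6 + 6.02 = 69.6 dB SPL.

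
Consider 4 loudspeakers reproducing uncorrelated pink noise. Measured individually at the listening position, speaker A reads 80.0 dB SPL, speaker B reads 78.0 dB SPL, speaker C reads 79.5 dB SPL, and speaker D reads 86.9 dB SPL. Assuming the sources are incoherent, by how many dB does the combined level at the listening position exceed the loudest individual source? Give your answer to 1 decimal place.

Incoherent sources sum as intensities:
L_total = 10·log₁₀(10^(80.0/10) + 10^(78.0/10) + 10^(79.5/10) + 10^(86.9/10)) = 88.70 dB SPL.
Excess over the loudest (86.9 dB): 88.70 − 86.9 = 1.8 dB.

1.8 dB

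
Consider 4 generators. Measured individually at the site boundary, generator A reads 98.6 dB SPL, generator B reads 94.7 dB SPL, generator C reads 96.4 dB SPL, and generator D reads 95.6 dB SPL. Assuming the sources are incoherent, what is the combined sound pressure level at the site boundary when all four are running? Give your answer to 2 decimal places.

Add the sources as powers (linear), then convert back to dB:
L_total = 10·log₁₀(10^(98.6/10) + 10^(94.7/10) + 10^(96.4/10) + 10^(95.6/10)) = 10·log₁₀(18192000000) = 102.60 dB SPL.

102.60 dB SPL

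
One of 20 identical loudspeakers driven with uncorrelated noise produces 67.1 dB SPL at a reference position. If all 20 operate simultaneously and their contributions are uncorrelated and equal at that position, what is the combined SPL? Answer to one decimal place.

80.1 dB SPL

20 equal incoherent sources raise the level by 10·log₁₀(20) = 13.01 dB.
L_total = 67.1 + 13.01 = 80.1 dB SPL.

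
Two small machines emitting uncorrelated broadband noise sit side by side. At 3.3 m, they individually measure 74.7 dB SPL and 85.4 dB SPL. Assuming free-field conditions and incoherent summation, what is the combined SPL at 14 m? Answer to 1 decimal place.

73.2 dB SPL

Combined at 3.3 m: 10·log₁₀(10^(74.7/10)+10^(85.4/10)) = 85.75 dB SPL.
Then apply −20·log₁₀(14/3.3) = -12.55 dB → 73.2 dB SPL.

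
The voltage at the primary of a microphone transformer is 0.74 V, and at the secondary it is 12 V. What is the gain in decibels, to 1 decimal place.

For a voltage ratio, dB = 20·log₁₀(V₂/V₁).
20·log₁₀(12/0.74) = 20·log₁₀(16.22) = 24.2 dB.

24.2 dB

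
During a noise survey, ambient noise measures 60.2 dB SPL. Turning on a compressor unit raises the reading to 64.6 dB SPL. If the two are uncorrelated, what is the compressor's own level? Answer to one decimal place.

Remove the background by subtracting linear intensities:
L_src = 10·log₁₀(10^(64.6/10) − 10^(60.2/10)) = 10·log₁₀(1837000) = 62.6 dB SPL.

62.6 dB SPL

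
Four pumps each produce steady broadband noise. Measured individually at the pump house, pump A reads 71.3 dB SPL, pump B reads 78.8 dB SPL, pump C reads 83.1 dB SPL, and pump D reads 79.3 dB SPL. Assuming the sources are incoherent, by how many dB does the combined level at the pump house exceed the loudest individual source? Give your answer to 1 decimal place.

2.7 dB

Uncorrelated sources add in intensity (power), not in dB.
L_total = 10·log₁₀(10^(71.3/10) + 10^(78.8/10) + 10^(83.1/10) + 10^(79.3/10)) = 85.78 dB SPL.
Excess over the loudest (83.1 dB): 85.78 − 83.1 = 2.7 dB.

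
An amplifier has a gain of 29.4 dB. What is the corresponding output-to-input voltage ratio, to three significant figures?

Voltage ratio = 10^(dB/20).
10^(29.4/20) = 10^(1.470) = 29.5.

29.5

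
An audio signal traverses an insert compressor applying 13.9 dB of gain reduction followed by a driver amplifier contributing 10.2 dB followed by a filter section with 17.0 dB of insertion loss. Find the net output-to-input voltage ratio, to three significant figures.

0.0923

Net gain = (−13.9) + 10.2 + (−17.0) = -20.7 dB.
Voltage ratio = 10^(-20.7/20) = 0.0923.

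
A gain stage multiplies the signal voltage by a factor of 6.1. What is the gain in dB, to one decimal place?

15.7 dB

Voltage is an amplitude quantity, so gain = 20·log₁₀(V_out/V_in).
20·log₁₀(6.1) = 15.7 dB.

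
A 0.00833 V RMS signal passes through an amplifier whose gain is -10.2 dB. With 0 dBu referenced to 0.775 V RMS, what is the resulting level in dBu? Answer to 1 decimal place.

-49.6 dBu

Input level: 20·log₁₀(0.00833/0.775) = -39.37 dBu.
Output: -39.37 − 10.2 = -49.6 dBu.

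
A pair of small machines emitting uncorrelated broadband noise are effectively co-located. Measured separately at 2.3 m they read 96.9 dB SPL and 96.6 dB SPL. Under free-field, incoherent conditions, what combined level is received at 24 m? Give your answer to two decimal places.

Combined at 2.3 m: 10·log₁₀(10^(96.9/10)+10^(96.6/10)) = 99.763 dB SPL.
Then apply −20·log₁₀(24/2.3) = -20.370 dB → 79.39 dB SPL.

79.39 dB SPL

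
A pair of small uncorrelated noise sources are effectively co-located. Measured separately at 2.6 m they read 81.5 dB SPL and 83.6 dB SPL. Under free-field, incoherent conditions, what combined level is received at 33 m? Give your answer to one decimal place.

63.6 dB SPL

Combined at 2.6 m: 10·log₁₀(10^(81.5/10)+10^(83.6/10)) = 85.69 dB SPL.
Then apply −20·log₁₀(33/2.6) = -22.07 dB → 63.6 dB SPL.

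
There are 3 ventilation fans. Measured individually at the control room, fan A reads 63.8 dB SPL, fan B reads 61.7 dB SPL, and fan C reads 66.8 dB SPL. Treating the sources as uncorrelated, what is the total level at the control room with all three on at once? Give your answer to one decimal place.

Uncorrelated sources add in intensity (power), not in dB.
L_total = 10·log₁₀(10^(63.8/10) + 10^(61.7/10) + 10^(66.8/10)) = 10·log₁₀(8664000) = 69.4 dB SPL.

69.4 dB SPL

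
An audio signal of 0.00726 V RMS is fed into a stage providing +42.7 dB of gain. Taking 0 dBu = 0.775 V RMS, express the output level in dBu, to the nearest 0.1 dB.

+2.1 dBu

Input level: 20·log₁₀(0.00726/0.775) = -40.57 dBu.
Output: -40.57 + 42.7 = +2.1 dBu.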